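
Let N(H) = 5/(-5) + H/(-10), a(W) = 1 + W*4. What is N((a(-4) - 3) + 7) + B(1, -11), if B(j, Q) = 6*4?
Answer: 241/10 ≈ 24.100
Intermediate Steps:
a(W) = 1 + 4*W
B(j, Q) = 24
N(H) = -1 - H/10 (N(H) = 5*(-⅕) + H*(-⅒) = -1 - H/10)
N((a(-4) - 3) + 7) + B(1, -11) = (-1 - (((1 + 4*(-4)) - 3) + 7)/10) + 24 = (-1 - (((1 - 16) - 3) + 7)/10) + 24 = (-1 - ((-15 - 3) + 7)/10) + 24 = (-1 - (-18 + 7)/10) + 24 = (-1 - ⅒*(-11)) + 24 = (-1 + 11/10) + 24 = ⅒ + 24 = 241/10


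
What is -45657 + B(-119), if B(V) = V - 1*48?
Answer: -45824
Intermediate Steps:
B(V) = -48 + V (B(V) = V - 48 = -48 + V)
-45657 + B(-119) = -45657 + (-48 - 119) = -45657 - 167 = -45824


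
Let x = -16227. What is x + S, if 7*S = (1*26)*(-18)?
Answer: -114057/7 ≈ -16294.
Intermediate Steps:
S = -468/7 (S = ((1*26)*(-18))/7 = (26*(-18))/7 = (⅐)*(-468) = -468/7 ≈ -66.857)
x + S = -16227 - 468/7 = -114057/7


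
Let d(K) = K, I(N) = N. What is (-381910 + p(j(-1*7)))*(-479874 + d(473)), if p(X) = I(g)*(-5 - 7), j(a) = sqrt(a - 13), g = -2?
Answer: 183076530286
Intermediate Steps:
j(a) = sqrt(-13 + a)
p(X) = 24 (p(X) = -2*(-5 - 7) = -2*(-12) = 24)
(-381910 + p(j(-1*7)))*(-479874 + d(473)) = (-381910 + 24)*(-479874 + 473) = -381886*(-479401) = 183076530286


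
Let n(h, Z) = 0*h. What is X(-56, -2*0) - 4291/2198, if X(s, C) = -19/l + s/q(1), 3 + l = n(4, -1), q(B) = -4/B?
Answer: 17315/942 ≈ 18.381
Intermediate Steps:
n(h, Z) = 0
l = -3 (l = -3 + 0 = -3)
X(s, C) = 19/3 - s/4 (X(s, C) = -19/(-3) + s/((-4/1)) = -19*(-⅓) + s/((-4*1)) = 19/3 + s/(-4) = 19/3 + s*(-¼) = 19/3 - s/4)
X(-56, -2*0) - 4291/2198 = (19/3 - ¼*(-56)) - 4291/2198 = (19/3 + 14) - 4291*1/2198 = 61/3 - 613/314 = 17315/942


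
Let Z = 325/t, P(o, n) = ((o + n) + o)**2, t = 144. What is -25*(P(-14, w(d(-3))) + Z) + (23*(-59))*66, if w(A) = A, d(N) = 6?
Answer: -14647453/144 ≈ -1.0172e+5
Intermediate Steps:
P(o, n) = (n + 2*o)**2 (P(o, n) = ((n + o) + o)**2 = (n + 2*o)**2)
Z = 325/144 ≈ 2.2569
-25*(P(-14, w(d(-3))) + Z) + (23*(-59))*66 = -25*((6 + 2*(-14))**2 + 325/144) + (23*(-59))*66 = -25*((6 - 28)**2 + 325/144) - 1357*66 = -25*((-22)**2 + 325/144) - 89562 = -25*(484 + 325/144) - 89562 = -25*70021/144 - 89562 = -1750525/144 - 89562 = -14647453/144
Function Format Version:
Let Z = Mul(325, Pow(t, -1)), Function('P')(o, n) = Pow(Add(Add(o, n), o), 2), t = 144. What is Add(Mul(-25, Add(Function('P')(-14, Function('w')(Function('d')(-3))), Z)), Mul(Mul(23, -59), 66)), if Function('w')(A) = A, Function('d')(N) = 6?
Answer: Rational(-14647453, 144) ≈ -1.0172e+5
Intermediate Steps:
Function('P')(o, n) = Pow(Add(n, Mul(2, o)), 2) (Function('P')(o, n) = Pow(Add(Add(n, o), o), 2) = Pow(Add(n, Mul(2, o)), 2))
Z = Rational(325, 144) (Z = Mul(325, Pow(144, -1)) = Mul(325, Rational(1, 144)) = Rational(325, 144) ≈ 2.2569)
Add(Mul(-25, Add(Function('P')(-14, Function('w')(Function('d')(-3))), Z)), Mul(Mul(23, -59), 66)) = Add(Mul(-25, Add(Pow(Add(6, Mul(2, -14)), 2), Rational(325, 144))), Mul(Mul(23, -59), 66)) = Add(Mul(-25, Add(Pow(Add(6, -28), 2), Rational(325, 144))), Mul(-1357, 66)) = Add(Mul(-25, Add(Pow(-22, 2), Rational(325, 144))), -89562) = Add(Mul(-25, Add(484, Rational(325, 144))), -89562) = Add(Mul(-25, Rational(70021, 144)), -89562) = Add(Rational(-1750525, 144), -89562) = Rational(-14647453, 144)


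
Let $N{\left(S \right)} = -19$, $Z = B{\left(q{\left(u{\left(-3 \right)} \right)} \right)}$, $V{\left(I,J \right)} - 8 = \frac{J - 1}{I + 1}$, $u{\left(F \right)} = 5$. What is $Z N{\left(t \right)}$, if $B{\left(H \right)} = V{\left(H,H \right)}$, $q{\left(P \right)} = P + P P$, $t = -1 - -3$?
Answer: $- \frac{5263}{31} \approx -169.77$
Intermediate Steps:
$V{\left(I,J \right)} = 8 + \frac{-1 + J}{1 + I}$ ($V{\left(I,J \right)} = 8 + \frac{J - 1}{I + 1} = 8 + \frac{-1 + J}{1 + I}$)
$t = 2$ ($t = -1 + 3 = 2$)
$q{\left(P \right)} = P + P^{2}$
$B{\left(H \right)} = \frac{7 + 9 H}{1 + H}$ ($B{\left(H \right)} = \frac{7 + H + 8 H}{1 + H} = \frac{7 + 9 H}{1 + H}$)
$Z = \frac{277}{31}$ ($Z = \frac{7 + 9 \cdot 5 \left(1 + 5\right)}{1 + 5 \left(1 + 5\right)} = \frac{7 + 9 \cdot 5 \cdot 6}{1 + 5 \cdot 6} = \frac{7 + 9 \cdot 30}{1 + 30} = \frac{7 + 270}{31} = \frac{1}{31} \cdot 277 = \frac{277}{31} \approx 8.9355$)
$Z N{\left(t \right)} = \frac{277}{31} \left(-19\right) = - \frac{5263}{31}$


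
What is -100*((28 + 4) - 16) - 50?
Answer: -1650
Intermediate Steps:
-100*((28 + 4) - 16) - 50 = -100*(32 - 16) - 50 = -100*16 - 50 = -1600 - 50 = -1650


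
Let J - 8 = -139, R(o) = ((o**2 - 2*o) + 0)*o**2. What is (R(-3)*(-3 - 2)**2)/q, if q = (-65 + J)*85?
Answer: -675/3332 ≈ -0.20258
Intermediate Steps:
R(o) = o**2*(o**2 - 2*o) (R(o) = (o**2 - 2*o)*o**2 = o**2*(o**2 - 2*o))
J = -131 (J = 8 - 139 = -131)
q = -16660 (q = (-65 - 131)*85 = -196*85 = -16660)
(R(-3)*(-3 - 2)**2)/q = (((-3)**3*(-2 - 3))*(-3 - 2)**2)/(-16660) = (-27*(-5)*(-5)**2)*(-1/16660) = (135*25)*(-1/16660) = 3375*(-1/16660) = -675/3332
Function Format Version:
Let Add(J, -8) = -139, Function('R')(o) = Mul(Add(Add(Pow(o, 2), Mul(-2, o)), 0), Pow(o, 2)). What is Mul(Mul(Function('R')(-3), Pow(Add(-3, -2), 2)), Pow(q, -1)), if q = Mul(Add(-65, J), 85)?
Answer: Rational(-675, 3332) ≈ -0.20258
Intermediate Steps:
Function('R')(o) = Mul(Pow(o, 2), Add(Pow(o, 2), Mul(-2, o))) (Function('R')(o) = Mul(Add(Pow(o, 2), Mul(-2, o)), Pow(o, 2)) = Mul(Pow(o, 2), Add(Pow(o, 2), Mul(-2, o))))
J = -131 (J = Add(8, -139) = -131)
q = -16660 (q = Mul(Add(-65, -131), 85) = Mul(-196, 85) = -16660)
Mul(Mul(Function('R')(-3), Pow(Add(-3, -2), 2)), Pow(q, -1)) = Mul(Mul(Mul(Pow(-3, 3), Add(-2, -3)), Pow(Add(-3, -2), 2)), Pow(-16660, -1)) = Mul(Mul(Mul(-27, -5), Pow(-5, 2)), Rational(-1, 16660)) = Mul(Mul(135, 25), Rational(-1, 16660)) = Mul(3375, Rational(-1, 16660)) = Rational(-675, 3332)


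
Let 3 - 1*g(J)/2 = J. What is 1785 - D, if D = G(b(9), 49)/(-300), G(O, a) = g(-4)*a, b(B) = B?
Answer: 268093/150 ≈ 1787.3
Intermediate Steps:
g(J) = 6 - 2*J
G(O, a) = 14*a (G(O, a) = (6 - 2*(-4))*a = (6 + 8)*a = 14*a)
D = -343/150 (D = (14*49)/(-300) = 686*(-1/300) = -343/150 ≈ -2.2867)
1785 - D = 1785 - 1*(-343/150) = 1785 + 343/150 = 268093/150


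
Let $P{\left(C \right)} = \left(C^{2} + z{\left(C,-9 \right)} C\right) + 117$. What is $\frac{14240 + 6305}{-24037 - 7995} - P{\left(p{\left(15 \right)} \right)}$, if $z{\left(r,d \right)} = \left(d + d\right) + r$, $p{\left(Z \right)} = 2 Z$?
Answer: $- \frac{6304087}{4576} \approx -1377.6$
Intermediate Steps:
$z{\left(r,d \right)} = r + 2 d$ ($z{\left(r,d \right)} = 2 d + r = r + 2 d$)
$P{\left(C \right)} = 117 + C^{2} + C \left(-18 + C\right)$ ($P{\left(C \right)} = \left(C^{2} + \left(C + 2 \left(-9\right)\right) C\right) + 117 = \left(C^{2} + \left(C - 18\right) C\right) + 117 = \left(C^{2} + \left(-18 + C\right) C\right) + 117 = \left(C^{2} + C \left(-18 + C\right)\right) + 117 = 117 + C^{2} + C \left(-18 + C\right)$)
$\frac{14240 + 6305}{-24037 - 7995} - P{\left(p{\left(15 \right)} \right)} = \frac{14240 + 6305}{-24037 - 7995} - \left(117 + \left(2 \cdot 15\right)^{2} + 2 \cdot 15 \left(-18 + 2 \cdot 15\right)\right) = \frac{20545}{-32032} - \left(117 + 30^{2} + 30 \left(-18 + 30\right)\right) = 20545 \left(- \frac{1}{32032}\right) - \left(117 + 900 + 30 \cdot 12\right) = - \frac{2935}{4576} - \left(117 + 900 + 360\right) = - \frac{2935}{4576} - 1377 = - \frac{6304087}{4576}$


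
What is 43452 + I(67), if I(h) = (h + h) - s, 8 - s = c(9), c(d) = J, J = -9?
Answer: 43569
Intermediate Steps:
c(d) = -9
s = 17 (s = 8 - 1*(-9) = 8 + 9 = 17)
I(h) = -17 + 2*h (I(h) = (h + h) - 1*17 = 2*h - 17 = -17 + 2*h)
43452 + I(67) = 43452 + (-17 + 2*67) = 43452 + (-17 + 134) = 43452 + 117 = 43569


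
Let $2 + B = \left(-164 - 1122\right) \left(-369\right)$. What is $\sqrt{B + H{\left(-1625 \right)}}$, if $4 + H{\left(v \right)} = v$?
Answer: $\sqrt{472903} \approx 687.68$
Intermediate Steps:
$H{\left(v \right)} = -4 + v$
$B = 474532$ ($B = -2 + \left(-164 - 1122\right) \left(-369\right) = -2 - -474534 = -2 + 474534 = 474532$)
$\sqrt{B + H{\left(-1625 \right)}} = \sqrt{474532 - 1629} = \sqrt{472903}$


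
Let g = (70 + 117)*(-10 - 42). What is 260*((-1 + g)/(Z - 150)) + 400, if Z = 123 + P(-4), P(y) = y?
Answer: 2540900/31 ≈ 81965.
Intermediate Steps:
g = -9724 (g = 187*(-52) = -9724)
Z = 119 (Z = 123 - 4 = 119)
260*((-1 + g)/(Z - 150)) + 400 = 260*((-1 - 9724)/(119 - 150)) + 400 = 260*(-9725/(-31)) + 400 = 260*(-9725*(-1/31)) + 400 = 260*(9725/31) + 400 = 2528500/31 + 400 = 2540900/31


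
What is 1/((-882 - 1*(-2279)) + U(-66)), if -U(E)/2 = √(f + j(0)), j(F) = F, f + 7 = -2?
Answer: 1397/1951645 + 6*I/1951645 ≈ 0.00071581 + 3.0743e-6*I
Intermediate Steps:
f = -9 (f = -7 - 2 = -9)
U(E) = -6*I (U(E) = -2*√(-9 + 0) = -6*I)
1/((-882 - 1*(-2279)) + U(-66)) = 1/((-882 - 1*(-2279)) - 6*I) = 1/((-882 + 2279) - 6*I) = 1/(1397 - 6*I) = (1397 + 6*I)/1951645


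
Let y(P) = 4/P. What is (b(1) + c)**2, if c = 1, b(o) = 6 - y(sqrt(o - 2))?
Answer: 33 + 56*I ≈ 33.0 + 56.0*I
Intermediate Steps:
b(o) = 6 - 4/sqrt(-2 + o) (b(o) = 6 - 4/(sqrt(o - 2)) = 6 - 4/(sqrt(-2 + o)) = 6 - 4/sqrt(-2 + o))
(b(1) + c)**2 = ((6 - 4/sqrt(-2 + 1)) + 1)**2 = ((6 - (-4)*I) + 1)**2 = ((6 + 4*I) + 1)**2 = (7 + 4*I)**2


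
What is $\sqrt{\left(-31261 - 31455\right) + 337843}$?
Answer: $\sqrt{275127} \approx 524.53$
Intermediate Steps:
$\sqrt{\left(-31261 - 31455\right) + 337843} = \sqrt{-62716 + 337843} = \sqrt{275127}$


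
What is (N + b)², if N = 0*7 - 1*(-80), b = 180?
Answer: 67600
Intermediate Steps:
N = 80 (N = 0 + 80 = 80)
(N + b)² = (80 + 180)² = 260² = 67600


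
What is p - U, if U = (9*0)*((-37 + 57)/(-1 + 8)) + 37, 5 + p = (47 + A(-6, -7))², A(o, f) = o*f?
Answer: 7879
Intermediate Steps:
A(o, f) = f*o
p = 7916 (p = -5 + (47 - 7*(-6))² = -5 + (47 + 42)² = -5 + 89² = -5 + 7921 = 7916)
U = 37 (U = 0*(20/7) + 37 = 0 + 37 = 37)
p - U = 7916 - 1*37 = 7916 - 37 = 7879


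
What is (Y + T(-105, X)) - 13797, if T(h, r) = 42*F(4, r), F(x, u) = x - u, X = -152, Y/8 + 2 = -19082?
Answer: -159917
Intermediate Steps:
Y = -152672 (Y = -16 + 8*(-19082) = -16 - 152656 = -152672)
T(h, r) = 168 - 42*r (T(h, r) = 42*(4 - r) = 168 - 42*r)
(Y + T(-105, X)) - 13797 = (-152672 + (168 - 42*(-152))) - 13797 = (-152672 + (168 + 6384)) - 13797 = (-152672 + 6552) - 13797 = -146120 - 13797 = -159917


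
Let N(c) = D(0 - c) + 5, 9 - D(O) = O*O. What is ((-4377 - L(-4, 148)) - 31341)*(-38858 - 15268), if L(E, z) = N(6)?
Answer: 1932081696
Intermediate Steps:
D(O) = 9 - O**2 (D(O) = 9 - O*O = 9 - O**2)
N(c) = 14 - c**2 (N(c) = (9 - (0 - c)**2) + 5 = (9 - (-c)**2) + 5 = (9 - c**2) + 5 = 14 - c**2)
L(E, z) = -22 (L(E, z) = 14 - 1*6**2 = 14 - 1*36 = 14 - 36 = -22)
((-4377 - L(-4, 148)) - 31341)*(-38858 - 15268) = ((-4377 - 1*(-22)) - 31341)*(-38858 - 15268) = ((-4377 + 22) - 31341)*(-54126) = (-4355 - 31341)*(-54126) = -35696*(-54126) = 1932081696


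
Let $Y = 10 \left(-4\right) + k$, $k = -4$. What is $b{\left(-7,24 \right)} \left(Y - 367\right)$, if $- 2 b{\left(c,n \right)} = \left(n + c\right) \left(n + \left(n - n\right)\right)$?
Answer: $83844$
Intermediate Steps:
$Y = -44$ ($Y = 10 \left(-4\right) - 4 = -40 - 4 = -44$)
$b{\left(c,n \right)} = - \frac{n \left(c + n\right)}{2}$ ($b{\left(c,n \right)} = - \frac{\left(n + c\right) \left(n + \left(n - n\right)\right)}{2} = - \frac{\left(c + n\right) \left(n + 0\right)}{2} = - \frac{\left(c + n\right) n}{2} = - \frac{n \left(c + n\right)}{2}$)
$b{\left(-7,24 \right)} \left(Y - 367\right) = \left(- \frac{1}{2}\right) 24 \left(-7 + 24\right) \left(-44 - 367\right) = \left(- \frac{1}{2}\right) 24 \cdot 17 \left(-411\right) = \left(-204\right) \left(-411\right) = 83844$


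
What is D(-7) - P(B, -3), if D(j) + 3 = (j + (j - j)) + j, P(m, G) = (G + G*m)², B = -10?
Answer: -746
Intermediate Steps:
D(j) = -3 + 2*j (D(j) = -3 + ((j + (j - j)) + j) = -3 + ((j + 0) + j) = -3 + (j + j) = -3 + 2*j)
D(-7) - P(B, -3) = (-3 + 2*(-7)) - (-3)²*(1 - 10)² = (-3 - 14) - 9*(-9)² = -17 - 9*81 = -17 - 1*729 = -17 - 729 = -746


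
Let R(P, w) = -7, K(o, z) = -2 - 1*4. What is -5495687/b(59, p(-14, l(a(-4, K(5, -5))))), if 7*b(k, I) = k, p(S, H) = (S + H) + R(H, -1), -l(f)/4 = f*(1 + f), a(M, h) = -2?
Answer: -38469809/59 ≈ -6.5203e+5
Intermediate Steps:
K(o, z) = -6 (K(o, z) = -2 - 4 = -6)
l(f) = -4*f*(1 + f)
p(S, H) = -7 + H + S (p(S, H) = (S + H) - 7 = (H + S) - 7 = -7 + H + S)
b(k, I) = k/7
-5495687/b(59, p(-14, l(a(-4, K(5, -5))))) = -5495687/((⅐)*59) = -5495687/59/7 = -5495687*7/59 = -38469809/59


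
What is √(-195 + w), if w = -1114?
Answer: I*√1309 ≈ 36.18*I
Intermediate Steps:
√(-195 + w) = √(-195 - 1114) = √(-1309) = I*√1309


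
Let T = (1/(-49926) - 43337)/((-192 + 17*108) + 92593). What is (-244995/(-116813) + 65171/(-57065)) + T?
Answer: 15537103272804663989/31362395244589656390 ≈ 0.49541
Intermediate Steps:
T = -2163643063/4704876462 (T = (-1/49926 - 43337)/((-192 + 1836) + 92593) = -2163643063/(49926*(1644 + 92593)) = -2163643063/49926/94237 = -2163643063/49926*1/94237 = -2163643063/4704876462 ≈ -0.45987)
(-244995/(-116813) + 65171/(-57065)) + T = (-244995/(-116813) + 65171/(-57065)) - 2163643063/4704876462 = (-244995*(-1/116813) + 65171*(-1/57065)) - 2163643063/4704876462 = (244995/116813 - 65171/57065) - 2163643063/4704876462 = 6367819652/6665933845 - 2163643063/4704876462 = 15537103272804663989/31362395244589656390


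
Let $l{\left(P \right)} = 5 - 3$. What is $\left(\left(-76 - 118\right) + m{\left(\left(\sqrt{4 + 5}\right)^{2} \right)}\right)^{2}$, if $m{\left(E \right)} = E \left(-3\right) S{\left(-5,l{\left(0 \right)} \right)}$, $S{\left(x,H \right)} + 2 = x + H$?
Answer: $3481$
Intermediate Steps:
$l{\left(P \right)} = 2$ ($l{\left(P \right)} = 5 - 3 = 2$)
$S{\left(x,H \right)} = -2 + H + x$ ($S{\left(x,H \right)} = -2 + \left(x + H\right) = -2 + \left(H + x\right) = -2 + H + x$)
$m{\left(E \right)} = 15 E$ ($m{\left(E \right)} = E \left(-3\right) \left(-2 + 2 - 5\right) = - 3 E \left(-5\right) = 15 E$)
$\left(\left(-76 - 118\right) + m{\left(\left(\sqrt{4 + 5}\right)^{2} \right)}\right)^{2} = \left(\left(-76 - 118\right) + 15 \left(\sqrt{4 + 5}\right)^{2}\right)^{2} = \left(-194 + 15 \left(\sqrt{9}\right)^{2}\right)^{2} = \left(-194 + 15 \cdot 3^{2}\right)^{2} = \left(-194 + 15 \cdot 9\right)^{2} = \left(-194 + 135\right)^{2} = \left(-59\right)^{2} = 3481$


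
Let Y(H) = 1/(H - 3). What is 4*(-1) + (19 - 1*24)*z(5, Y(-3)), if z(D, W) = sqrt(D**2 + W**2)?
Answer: -4 - 5*sqrt(901)/6 ≈ -29.014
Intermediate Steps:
Y(H) = 1/(-3 + H)
4*(-1) + (19 - 1*24)*z(5, Y(-3)) = 4*(-1) + (19 - 1*24)*sqrt(5**2 + (1/(-3 - 3))**2) = -4 + (19 - 24)*sqrt(25 + (1/(-6))**2) = -4 - 5*sqrt(25 + (-1/6)**2) = -4 - 5*sqrt(25 + 1/36) = -4 - 5*sqrt(901)/6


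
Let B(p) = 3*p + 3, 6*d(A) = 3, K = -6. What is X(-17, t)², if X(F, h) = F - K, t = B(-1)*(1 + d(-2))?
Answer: 121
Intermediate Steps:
d(A) = ½ (d(A) = (⅙)*3 = ½)
B(p) = 3 + 3*p
t = 0 (t = (3 + 3*(-1))*(1 + ½) = (3 - 3)*(3/2) = 0*(3/2) = 0)
X(F, h) = 6 + F (X(F, h) = F - 1*(-6) = F + 6 = 6 + F)
X(-17, t)² = (6 - 17)² = (-11)² = 121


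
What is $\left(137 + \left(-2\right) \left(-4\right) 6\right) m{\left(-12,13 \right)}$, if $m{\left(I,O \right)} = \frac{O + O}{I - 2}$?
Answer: $- \frac{2405}{7} \approx -343.57$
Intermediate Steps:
$m{\left(I,O \right)} = \frac{2 O}{-2 + I}$
$\left(137 + \left(-2\right) \left(-4\right) 6\right) m{\left(-12,13 \right)} = \left(137 + \left(-2\right) \left(-4\right) 6\right) 2 \cdot 13 \frac{1}{-2 - 12} = \left(137 + 8 \cdot 6\right) 2 \cdot 13 \frac{1}{-14} = \left(137 + 48\right) 2 \cdot 13 \left(- \frac{1}{14}\right) = 185 \left(- \frac{13}{7}\right) = - \frac{2405}{7}$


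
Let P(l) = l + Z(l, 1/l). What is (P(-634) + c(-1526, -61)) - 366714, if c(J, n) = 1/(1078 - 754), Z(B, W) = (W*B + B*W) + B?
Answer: -119225519/324 ≈ -3.6798e+5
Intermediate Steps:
Z(B, W) = B + 2*B*W (Z(B, W) = (B*W + B*W) + B = 2*B*W + B = B + 2*B*W)
c(J, n) = 1/324
P(l) = l + l*(1 + 2/l)
(P(-634) + c(-1526, -61)) - 366714 = ((2 + 2*(-634)) + 1/324) - 366714 = ((2 - 1268) + 1/324) - 366714 = (-1266 + 1/324) - 366714 = -410183/324 - 366714 = -119225519/324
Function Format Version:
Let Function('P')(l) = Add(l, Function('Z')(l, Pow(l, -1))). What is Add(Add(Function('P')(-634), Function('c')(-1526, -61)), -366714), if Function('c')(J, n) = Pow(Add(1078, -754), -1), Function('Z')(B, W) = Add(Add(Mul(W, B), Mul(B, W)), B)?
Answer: Rational(-119225519, 324) ≈ -3.6798e+5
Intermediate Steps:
Function('Z')(B, W) = Add(B, Mul(2, B, W)) (Function('Z')(B, W) = Add(Add(Mul(B, W), Mul(B, W)), B) = Add(Mul(2, B, W), B) = Add(B, Mul(2, B, W)))
Function('c')(J, n) = Rational(1, 324) (Function('c')(J, n) = Pow(324, -1) = Rational(1, 324))
Function('P')(l) = Add(l, Mul(l, Add(1, Mul(2, Pow(l, -1)))))
Add(Add(Function('P')(-634), Function('c')(-1526, -61)), -366714) = Add(Add(Add(2, Mul(2, -634)), Rational(1, 324)), -366714) = Add(Add(Add(2, -1268), Rational(1, 324)), -366714) = Add(Add(-1266, Rational(1, 324)), -366714) = Add(Rational(-410183, 324), -366714) = Rational(-119225519, 324)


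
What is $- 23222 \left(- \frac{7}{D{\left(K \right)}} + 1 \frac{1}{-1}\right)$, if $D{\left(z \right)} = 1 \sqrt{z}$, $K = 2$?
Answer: $23222 + 81277 \sqrt{2} \approx 1.3817 \cdot 10^{5}$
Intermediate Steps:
$D{\left(z \right)} = \sqrt{z}$
$- 23222 \left(- \frac{7}{D{\left(K \right)}} + 1 \frac{1}{-1}\right) = - 23222 \left(- \frac{7}{\sqrt{2}} + 1 \frac{1}{-1}\right) = - 23222 \left(- 7 \frac{\sqrt{2}}{2} + 1 \left(-1\right)\right) = - 23222 \left(- \frac{7 \sqrt{2}}{2} - 1\right) = - 23222 \left(-1 - \frac{7 \sqrt{2}}{2}\right) = 23222 + 81277 \sqrt{2}$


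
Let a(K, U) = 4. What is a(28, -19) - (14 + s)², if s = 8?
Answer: -480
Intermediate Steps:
a(28, -19) - (14 + s)² = 4 - (14 + 8)² = 4 - 1*22² = 4 - 1*484 = 4 - 484 = -480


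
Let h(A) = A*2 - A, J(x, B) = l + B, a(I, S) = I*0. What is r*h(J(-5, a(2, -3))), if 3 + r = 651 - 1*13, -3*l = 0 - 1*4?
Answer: 2540/3 ≈ 846.67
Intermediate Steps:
a(I, S) = 0
l = 4/3 (l = -(0 - 1*4)/3 = -(0 - 4)/3 = -⅓*(-4) = 4/3 ≈ 1.3333)
J(x, B) = 4/3 + B
h(A) = A (h(A) = 2*A - A = A)
r = 635 (r = -3 + (651 - 1*13) = -3 + (651 - 13) = -3 + 638 = 635)
r*h(J(-5, a(2, -3))) = 635*(4/3 + 0) = 635*(4/3) = 2540/3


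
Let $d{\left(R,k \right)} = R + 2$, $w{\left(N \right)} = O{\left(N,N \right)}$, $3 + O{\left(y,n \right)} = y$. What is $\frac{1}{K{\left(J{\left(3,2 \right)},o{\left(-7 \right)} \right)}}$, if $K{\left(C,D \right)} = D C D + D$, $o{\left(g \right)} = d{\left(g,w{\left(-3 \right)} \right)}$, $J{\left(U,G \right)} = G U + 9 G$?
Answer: $\frac{1}{595} \approx 0.0016807$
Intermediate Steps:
$O{\left(y,n \right)} = -3 + y$
$w{\left(N \right)} = -3 + N$
$J{\left(U,G \right)} = 9 G + G U$
$d{\left(R,k \right)} = 2 + R$
$o{\left(g \right)} = 2 + g$
$K{\left(C,D \right)} = D + C D^{2}$ ($K{\left(C,D \right)} = C D D + D = C D^{2} + D = D + C D^{2}$)
$\frac{1}{K{\left(J{\left(3,2 \right)},o{\left(-7 \right)} \right)}} = \frac{1}{\left(2 - 7\right) \left(1 + 2 \left(9 + 3\right) \left(2 - 7\right)\right)} = \frac{1}{\left(-5\right) \left(1 + 2 \cdot 12 \left(-5\right)\right)} = \frac{1}{\left(-5\right) \left(1 + 24 \left(-5\right)\right)} = \frac{1}{\left(-5\right) \left(1 - 120\right)} = \frac{1}{\left(-5\right) \left(-119\right)} = \frac{1}{595}$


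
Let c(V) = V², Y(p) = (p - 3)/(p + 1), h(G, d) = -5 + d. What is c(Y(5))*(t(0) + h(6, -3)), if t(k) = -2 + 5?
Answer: -5/9 ≈ -0.55556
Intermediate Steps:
t(k) = 3
Y(p) = (-3 + p)/(1 + p)
c(Y(5))*(t(0) + h(6, -3)) = ((-3 + 5)/(1 + 5))²*(3 + (-5 - 3)) = (2/6)²*(3 - 8) = ((⅙)*2)²*(-5) = (⅓)²*(-5) = (⅑)*(-5) = -5/9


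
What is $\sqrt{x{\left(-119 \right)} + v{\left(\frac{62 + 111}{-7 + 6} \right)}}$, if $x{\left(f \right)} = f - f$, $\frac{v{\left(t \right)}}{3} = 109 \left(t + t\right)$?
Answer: $i \sqrt{113142} \approx 336.37 i$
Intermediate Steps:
$v{\left(t \right)} = 654 t$ ($v{\left(t \right)} = 3 \cdot 109 \left(t + t\right) = 3 \cdot 109 \cdot 2 t = 3 \cdot 218 t = 654 t$)
$x{\left(f \right)} = 0$
$\sqrt{x{\left(-119 \right)} + v{\left(\frac{62 + 111}{-7 + 6} \right)}} = \sqrt{0 + 654 \frac{62 + 111}{-7 + 6}} = \sqrt{0 + 654 \frac{173}{-1}} = \sqrt{0 + 654 \cdot 173 \left(-1\right)} = \sqrt{0 + 654 \left(-173\right)} = \sqrt{0 - 113142} = \sqrt{-113142} = i \sqrt{113142}$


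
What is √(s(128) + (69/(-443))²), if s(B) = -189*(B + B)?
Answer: 3*I*√1055034095/443 ≈ 219.96*I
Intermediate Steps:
s(B) = -378*B
√(s(128) + (69/(-443))²) = √(-378*128 + (69/(-443))²) = √(-48384 + (69*(-1/443))²) = √(-48384 + (-69/443)²) = √(-48384 + 4761/196249) = √(-9495306855/196249) = 3*I*√1055034095/443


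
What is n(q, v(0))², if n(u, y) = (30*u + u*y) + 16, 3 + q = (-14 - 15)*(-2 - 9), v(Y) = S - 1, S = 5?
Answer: 115777600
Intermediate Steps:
v(Y) = 4 (v(Y) = 5 - 1 = 4)
q = 316 (q = -3 + (-14 - 15)*(-2 - 9) = -3 - 29*(-11) = -3 + 319 = 316)
n(u, y) = 16 + 30*u + u*y
n(q, v(0))² = (16 + 30*316 + 316*4)² = (16 + 9480 + 1264)² = 10760² = 115777600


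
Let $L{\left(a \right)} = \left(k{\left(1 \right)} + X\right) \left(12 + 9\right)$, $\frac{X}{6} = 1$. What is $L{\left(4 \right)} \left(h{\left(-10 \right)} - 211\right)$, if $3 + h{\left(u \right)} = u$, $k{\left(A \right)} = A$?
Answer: $-32928$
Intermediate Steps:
$X = 6$ ($X = 6 \cdot 1 = 6$)
$h{\left(u \right)} = -3 + u$
$L{\left(a \right)} = 147$ ($L{\left(a \right)} = \left(1 + 6\right) \left(12 + 9\right) = 7 \cdot 21 = 147$)
$L{\left(4 \right)} \left(h{\left(-10 \right)} - 211\right) = 147 \left(\left(-3 - 10\right) - 211\right) = 147 \left(-13 - 211\right) = 147 \left(-224\right) = -32928$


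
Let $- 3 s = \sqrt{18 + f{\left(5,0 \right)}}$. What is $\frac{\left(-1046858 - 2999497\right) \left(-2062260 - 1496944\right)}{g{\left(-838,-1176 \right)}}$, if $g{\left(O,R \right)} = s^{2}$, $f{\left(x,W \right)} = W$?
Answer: $7200901450710$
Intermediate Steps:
$s = - \sqrt{2}$ ($s = - \frac{\sqrt{18 + 0}}{3} = - \frac{\sqrt{18}}{3} = - \frac{3 \sqrt{2}}{3} = - \sqrt{2} \approx -1.4142$)
$g{\left(O,R \right)} = 2$ ($g{\left(O,R \right)} = \left(- \sqrt{2}\right)^{2} = 2$)
$\frac{\left(-1046858 - 2999497\right) \left(-2062260 - 1496944\right)}{g{\left(-838,-1176 \right)}} = \frac{\left(-1046858 - 2999497\right) \left(-2062260 - 1496944\right)}{2} = \left(-4046355\right) \left(-3559204\right) \frac{1}{2} = 14401802901420 \cdot \frac{1}{2} = 7200901450710$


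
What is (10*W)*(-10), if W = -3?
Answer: 300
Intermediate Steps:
(10*W)*(-10) = (10*(-3))*(-10) = -30*(-10) = 300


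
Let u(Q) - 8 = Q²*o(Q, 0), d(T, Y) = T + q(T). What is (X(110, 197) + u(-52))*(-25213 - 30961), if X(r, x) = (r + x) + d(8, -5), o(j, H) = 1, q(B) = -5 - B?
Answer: -169308436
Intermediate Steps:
d(T, Y) = -5 (d(T, Y) = T + (-5 - T) = -5)
X(r, x) = -5 + r + x (X(r, x) = (r + x) - 5 = -5 + r + x)
u(Q) = 8 + Q² (u(Q) = 8 + Q²*1 = 8 + Q²)
(X(110, 197) + u(-52))*(-25213 - 30961) = ((-5 + 110 + 197) + (8 + (-52)²))*(-25213 - 30961) = (302 + (8 + 2704))*(-56174) = (302 + 2712)*(-56174) = 3014*(-56174) = -169308436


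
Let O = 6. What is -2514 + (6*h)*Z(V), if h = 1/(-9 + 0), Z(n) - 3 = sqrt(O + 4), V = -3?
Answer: -2516 - 2*sqrt(10)/3 ≈ -2518.1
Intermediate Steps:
Z(n) = 3 + sqrt(10) (Z(n) = 3 + sqrt(6 + 4) = 3 + sqrt(10))
h = -1/9 (h = 1/(-9) = -1/9 ≈ -0.11111)
-2514 + (6*h)*Z(V) = -2514 + (6*(-1/9))*(3 + sqrt(10)) = -2514 - 2*(3 + sqrt(10))/3 = -2514 + (-2 - 2*sqrt(10)/3) = -2516 - 2*sqrt(10)/3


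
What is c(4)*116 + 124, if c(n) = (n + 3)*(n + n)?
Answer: 6620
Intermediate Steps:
c(n) = 2*n*(3 + n) (c(n) = (3 + n)*(2*n) = 2*n*(3 + n))
c(4)*116 + 124 = (2*4*(3 + 4))*116 + 124 = (2*4*7)*116 + 124 = 56*116 + 124 = 6496 + 124 = 6620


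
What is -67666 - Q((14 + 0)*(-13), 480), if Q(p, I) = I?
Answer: -68146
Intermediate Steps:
-67666 - Q((14 + 0)*(-13), 480) = -67666 - 1*480 = -67666 - 480 = -68146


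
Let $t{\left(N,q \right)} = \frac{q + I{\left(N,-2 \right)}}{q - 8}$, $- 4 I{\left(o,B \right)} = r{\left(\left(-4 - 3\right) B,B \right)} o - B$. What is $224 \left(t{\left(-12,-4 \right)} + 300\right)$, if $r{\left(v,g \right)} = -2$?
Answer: $67396$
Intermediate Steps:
$I{\left(o,B \right)} = \frac{o}{2} + \frac{B}{4}$ ($I{\left(o,B \right)} = - \frac{- 2 o - B}{4} = - \frac{- B - 2 o}{4} = \frac{o}{2} + \frac{B}{4}$)
$t{\left(N,q \right)} = \frac{- \frac{1}{2} + q + \frac{N}{2}}{-8 + q}$ ($t{\left(N,q \right)} = \frac{q + \left(\frac{N}{2} + \frac{1}{4} \left(-2\right)\right)}{q - 8} = \frac{q + \left(\frac{N}{2} - \frac{1}{2}\right)}{-8 + q} = \frac{q + \left(- \frac{1}{2} + \frac{N}{2}\right)}{-8 + q} = \frac{- \frac{1}{2} + q + \frac{N}{2}}{-8 + q}$)
$224 \left(t{\left(-12,-4 \right)} + 300\right) = 224 \left(\frac{-1 - 12 + 2 \left(-4\right)}{2 \left(-8 - 4\right)} + 300\right) = 224 \left(\frac{-1 - 12 - 8}{2 \left(-12\right)} + 300\right) = 224 \left(\frac{1}{2} \left(- \frac{1}{12}\right) \left(-21\right) + 300\right) = 224 \left(\frac{7}{8} + 300\right) = 224 \cdot \frac{2407}{8} = 67396$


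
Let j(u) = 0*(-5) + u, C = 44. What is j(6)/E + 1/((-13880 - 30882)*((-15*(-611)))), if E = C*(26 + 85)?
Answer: 102560729/83484599055 ≈ 0.0012285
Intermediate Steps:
j(u) = u (j(u) = 0 + u = u)
E = 4884 (E = 44*(26 + 85) = 44*111 = 4884)
j(6)/E + 1/((-13880 - 30882)*((-15*(-611)))) = 6/4884 + 1/((-13880 - 30882)*((-15*(-611)))) = 6*(1/4884) + 1/(-44762*9165) = 1/814 - 1/44762*1/9165 = 1/814 - 1/410243730 = 102560729/83484599055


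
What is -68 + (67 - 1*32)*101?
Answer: 3467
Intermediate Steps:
-68 + (67 - 1*32)*101 = -68 + (67 - 32)*101 = -68 + 35*101 = -68 + 3535 = 3467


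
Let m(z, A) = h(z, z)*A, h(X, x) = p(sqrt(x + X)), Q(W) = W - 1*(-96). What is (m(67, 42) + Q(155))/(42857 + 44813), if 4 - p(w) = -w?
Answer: 419/87670 + 21*sqrt(134)/43835 ≈ 0.010325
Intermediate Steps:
Q(W) = 96 + W (Q(W) = W + 96 = 96 + W)
p(w) = 4 + w (p(w) = 4 - (-1)*w = 4 + w)
h(X, x) = 4 + sqrt(X + x) (h(X, x) = 4 + sqrt(x + X) = 4 + sqrt(X + x))
m(z, A) = A*(4 + sqrt(2)*sqrt(z)) (m(z, A) = (4 + sqrt(z + z))*A = (4 + sqrt(2*z))*A = (4 + sqrt(2)*sqrt(z))*A = A*(4 + sqrt(2)*sqrt(z)))
(m(67, 42) + Q(155))/(42857 + 44813) = (42*(4 + sqrt(2)*sqrt(67)) + (96 + 155))/(42857 + 44813) = (42*(4 + sqrt(134)) + 251)/87670 = ((168 + 42*sqrt(134)) + 251)*(1/87670) = (419 + 42*sqrt(134))*(1/87670) = 419/87670 + 21*sqrt(134)/43835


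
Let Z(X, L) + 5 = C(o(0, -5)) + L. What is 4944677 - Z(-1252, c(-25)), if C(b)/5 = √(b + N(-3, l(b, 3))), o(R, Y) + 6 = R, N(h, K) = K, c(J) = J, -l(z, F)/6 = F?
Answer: 4944707 - 10*I*√6 ≈ 4.9447e+6 - 24.495*I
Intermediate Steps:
l(z, F) = -6*F
o(R, Y) = -6 + R
C(b) = 5*√(-18 + b) (C(b) = 5*√(b - 6*3) = 5*√(b - 18) = 5*√(-18 + b))
Z(X, L) = -5 + L + 10*I*√6 (Z(X, L) = -5 + (5*√(-18 + (-6 + 0)) + L) = -5 + (5*√(-18 - 6) + L) = -5 + (5*√(-24) + L) = -5 + (5*(2*I*√6) + L) = -5 + (10*I*√6 + L) = -5 + (L + 10*I*√6) = -5 + L + 10*I*√6)
4944677 - Z(-1252, c(-25)) = 4944677 - (-5 - 25 + 10*I*√6) = 4944677 - (-30 + 10*I*√6) = 4944677 + (30 - 10*I*√6) = 4944707 - 10*I*√6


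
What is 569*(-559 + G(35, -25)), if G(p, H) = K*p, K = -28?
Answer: -875691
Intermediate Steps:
G(p, H) = -28*p
569*(-559 + G(35, -25)) = 569*(-559 - 28*35) = 569*(-559 - 980) = 569*(-1539) = -875691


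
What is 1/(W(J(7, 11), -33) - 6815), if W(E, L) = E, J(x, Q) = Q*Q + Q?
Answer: -1/6683 ≈ -0.00014963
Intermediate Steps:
J(x, Q) = Q + Q² (J(x, Q) = Q² + Q = Q + Q²)
1/(W(J(7, 11), -33) - 6815) = 1/(11*(1 + 11) - 6815) = 1/(11*12 - 6815) = 1/(132 - 6815) = 1/(-6683) = -1/6683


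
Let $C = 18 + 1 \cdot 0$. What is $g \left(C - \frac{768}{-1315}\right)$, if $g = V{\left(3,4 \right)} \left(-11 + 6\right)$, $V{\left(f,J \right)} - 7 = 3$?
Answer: $- \frac{244380}{263} \approx -929.2$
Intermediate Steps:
$V{\left(f,J \right)} = 10$ ($V{\left(f,J \right)} = 7 + 3 = 10$)
$g = -50$ ($g = 10 \left(-11 + 6\right) = 10 \left(-5\right) = -50$)
$C = 18$ ($C = 18 + 0 = 18$)
$g \left(C - \frac{768}{-1315}\right) = - 50 \left(18 - \frac{768}{-1315}\right) = - 50 \left(18 - - \frac{768}{1315}\right) = - 50 \left(18 + \frac{768}{1315}\right) = \left(-50\right) \frac{24438}{1315} = - \frac{244380}{263}$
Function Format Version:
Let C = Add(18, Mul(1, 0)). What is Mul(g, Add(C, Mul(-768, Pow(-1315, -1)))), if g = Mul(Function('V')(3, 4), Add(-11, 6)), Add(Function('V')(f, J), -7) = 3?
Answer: Rational(-244380, 263) ≈ -929.20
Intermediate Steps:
Function('V')(f, J) = 10 (Function('V')(f, J) = Add(7, 3) = 10)
g = -50 (g = Mul(10, Add(-11, 6)) = Mul(10, -5) = -50)
C = 18 (C = Add(18, 0) = 18)
Mul(g, Add(C, Mul(-768, Pow(-1315, -1)))) = Mul(-50, Add(18, Mul(-768, Pow(-1315, -1)))) = Mul(-50, Add(18, Mul(-768, Rational(-1, 1315)))) = Mul(-50, Add(18, Rational(768, 1315))) = Mul(-50, Rational(24438, 1315)) = Rational(-244380, 263)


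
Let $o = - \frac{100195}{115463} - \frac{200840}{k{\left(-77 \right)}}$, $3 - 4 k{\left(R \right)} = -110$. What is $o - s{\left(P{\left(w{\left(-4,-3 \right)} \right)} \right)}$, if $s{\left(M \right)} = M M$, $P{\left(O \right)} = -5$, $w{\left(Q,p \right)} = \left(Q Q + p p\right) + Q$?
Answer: $- \frac{93095860690}{13047319} \approx -7135.3$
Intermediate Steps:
$k{\left(R \right)} = \frac{113}{4}$ ($k{\left(R \right)} = \frac{3}{4} - - \frac{55}{2} = \frac{3}{4} + \frac{55}{2} = \frac{113}{4}$)
$w{\left(Q,p \right)} = Q + Q^{2} + p^{2}$ ($w{\left(Q,p \right)} = \left(Q^{2} + p^{2}\right) + Q = Q + Q^{2} + p^{2}$)
$s{\left(M \right)} = M^{2}$
$o = - \frac{92769677715}{13047319}$ ($o = - \frac{100195}{115463} - \frac{200840}{\frac{113}{4}} = \left(-100195\right) \frac{1}{115463} - \frac{803360}{113} = - \frac{100195}{115463} - \frac{803360}{113} = - \frac{92769677715}{13047319} \approx -7110.3$)
$o - s{\left(P{\left(w{\left(-4,-3 \right)} \right)} \right)} = - \frac{92769677715}{13047319} - \left(-5\right)^{2} = - \frac{92769677715}{13047319} - 25 = - \frac{93095860690}{13047319}$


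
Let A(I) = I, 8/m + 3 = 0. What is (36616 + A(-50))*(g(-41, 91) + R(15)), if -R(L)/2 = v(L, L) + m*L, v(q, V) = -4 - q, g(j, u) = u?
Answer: 7642294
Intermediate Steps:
m = -8/3 (m = 8/(-3 + 0) = 8/(-3) = 8*(-1/3) = -8/3 ≈ -2.6667)
R(L) = 8 + 22*L/3 (R(L) = -2*((-4 - L) - 8*L/3) = -2*(-4 - 11*L/3) = 8 + 22*L/3)
(36616 + A(-50))*(g(-41, 91) + R(15)) = (36616 - 50)*(91 + (8 + (22/3)*15)) = 36566*(91 + (8 + 110)) = 36566*(91 + 118) = 36566*209 = 7642294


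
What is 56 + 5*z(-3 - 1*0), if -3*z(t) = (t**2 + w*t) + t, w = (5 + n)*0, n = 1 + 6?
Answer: 46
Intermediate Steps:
n = 7
w = 0 (w = (5 + 7)*0 = 12*0 = 0)
z(t) = -t/3 - t**2/3 (z(t) = -((t**2 + 0*t) + t)/3 = -((t**2 + 0) + t)/3 = -(t**2 + t)/3 = -(t + t**2)/3 = -t/3 - t**2/3)
56 + 5*z(-3 - 1*0) = 56 + 5*(-(-3 - 1*0)*(1 + (-3 - 1*0))/3) = 56 + 5*(-(-3 + 0)*(1 + (-3 + 0))/3) = 56 + 5*(-1/3*(-3)*(1 - 3)) = 56 + 5*(-1/3*(-3)*(-2)) = 56 + 5*(-2) = 56 - 10 = 46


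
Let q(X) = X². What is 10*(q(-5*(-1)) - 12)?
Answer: 130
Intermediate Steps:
10*(q(-5*(-1)) - 12) = 10*((-5*(-1))² - 12) = 10*(5² - 12) = 10*(25 - 12) = 10*13 = 130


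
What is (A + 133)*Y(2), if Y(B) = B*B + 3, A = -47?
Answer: 602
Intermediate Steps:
Y(B) = 3 + B**2 (Y(B) = B**2 + 3 = 3 + B**2)
(A + 133)*Y(2) = (-47 + 133)*(3 + 2**2) = 86*(3 + 4) = 86*7 = 602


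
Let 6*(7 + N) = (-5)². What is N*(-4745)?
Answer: 80665/6 ≈ 13444.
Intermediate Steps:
N = -17/6 (N = -7 + (⅙)*(-5)² = -7 + (⅙)*25 = -7 + 25/6 = -17/6 ≈ -2.8333)
N*(-4745) = -17/6*(-4745) = 80665/6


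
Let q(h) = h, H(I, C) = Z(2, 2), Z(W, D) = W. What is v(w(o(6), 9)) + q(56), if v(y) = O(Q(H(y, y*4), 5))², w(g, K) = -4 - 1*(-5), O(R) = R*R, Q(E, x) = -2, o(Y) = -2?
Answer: 72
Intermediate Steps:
H(I, C) = 2
O(R) = R²
w(g, K) = 1 (w(g, K) = -4 + 5 = 1)
v(y) = 16 (v(y) = ((-2)²)² = 4² = 16)
v(w(o(6), 9)) + q(56) = 16 + 56 = 72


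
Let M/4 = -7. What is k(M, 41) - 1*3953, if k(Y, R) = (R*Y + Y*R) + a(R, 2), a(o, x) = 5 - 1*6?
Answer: -6250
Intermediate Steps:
a(o, x) = -1 (a(o, x) = 5 - 6 = -1)
M = -28 (M = 4*(-7) = -28)
k(Y, R) = -1 + 2*R*Y (k(Y, R) = (R*Y + Y*R) - 1 = (R*Y + R*Y) - 1 = 2*R*Y - 1 = -1 + 2*R*Y)
k(M, 41) - 1*3953 = (-1 + 2*41*(-28)) - 1*3953 = (-1 - 2296) - 3953 = -2297 - 3953 = -6250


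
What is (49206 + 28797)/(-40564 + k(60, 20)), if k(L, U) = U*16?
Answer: -78003/40244 ≈ -1.9383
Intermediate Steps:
k(L, U) = 16*U
(49206 + 28797)/(-40564 + k(60, 20)) = (49206 + 28797)/(-40564 + 16*20) = 78003/(-40564 + 320) = 78003/(-40244) = 78003*(-1/40244) = -78003/40244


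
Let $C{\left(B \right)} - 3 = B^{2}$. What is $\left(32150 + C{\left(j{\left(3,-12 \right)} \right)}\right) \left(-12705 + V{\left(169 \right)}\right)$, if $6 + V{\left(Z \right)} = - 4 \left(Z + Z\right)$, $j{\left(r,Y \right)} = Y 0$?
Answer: $-452167639$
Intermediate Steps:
$j{\left(r,Y \right)} = 0$
$V{\left(Z \right)} = -6 - 8 Z$ ($V{\left(Z \right)} = -6 - 4 \left(Z + Z\right) = -6 - 4 \cdot 2 Z = -6 - 8 Z$)
$C{\left(B \right)} = 3 + B^{2}$
$\left(32150 + C{\left(j{\left(3,-12 \right)} \right)}\right) \left(-12705 + V{\left(169 \right)}\right) = \left(32150 + \left(3 + 0^{2}\right)\right) \left(-12705 - 1358\right) = \left(32150 + \left(3 + 0\right)\right) \left(-12705 - 1358\right) = \left(32150 + 3\right) \left(-12705 - 1358\right) = 32153 \left(-14063\right) = -452167639$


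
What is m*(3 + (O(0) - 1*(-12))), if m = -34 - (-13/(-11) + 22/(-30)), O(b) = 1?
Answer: -90944/165 ≈ -551.18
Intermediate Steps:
m = -5684/165 (m = -34 - (-13*(-1/11) + 22*(-1/30)) = -34 - (13/11 - 11/15) = -34 - 1*74/165 = -34 - 74/165 = -5684/165 ≈ -34.448)
m*(3 + (O(0) - 1*(-12))) = -5684*(3 + (1 - 1*(-12)))/165 = -5684*(3 + (1 + 12))/165 = -5684*(3 + 13)/165 = -5684/165*16 = -90944/165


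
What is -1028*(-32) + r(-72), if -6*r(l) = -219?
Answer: 65865/2 ≈ 32933.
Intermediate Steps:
r(l) = 73/2 (r(l) = -⅙*(-219) = 73/2)
-1028*(-32) + r(-72) = -1028*(-32) + 73/2 = 32896 + 73/2 = 65865/2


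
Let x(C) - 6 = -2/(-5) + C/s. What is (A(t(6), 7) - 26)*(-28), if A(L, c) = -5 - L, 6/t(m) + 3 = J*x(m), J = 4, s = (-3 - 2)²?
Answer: 515452/589 ≈ 875.13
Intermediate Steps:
s = 25 (s = (-5)² = 25)
x(C) = 32/5 + C/25 (x(C) = 6 + (-2/(-5) + C/25) = 6 + (-2*(-⅕) + C*(1/25)) = 6 + (⅖ + C/25) = 32/5 + C/25)
t(m) = 6/(113/5 + 4*m/25) (t(m) = 6/(-3 + 4*(32/5 + m/25)) = 6/(-3 + (128/5 + 4*m/25)) = 6/(113/5 + 4*m/25))
(A(t(6), 7) - 26)*(-28) = ((-5 - 150/(565 + 4*6)) - 26)*(-28) = ((-5 - 150/(565 + 24)) - 26)*(-28) = ((-5 - 150/589) - 26)*(-28) = (-3095/589 - 26)*(-28) = -18409/589*(-28) = 515452/589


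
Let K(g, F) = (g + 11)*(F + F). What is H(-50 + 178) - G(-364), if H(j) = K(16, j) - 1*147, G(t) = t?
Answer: 7129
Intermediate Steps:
K(g, F) = 2*F*(11 + g) (K(g, F) = (11 + g)*(2*F) = 2*F*(11 + g))
H(j) = -147 + 54*j (H(j) = 2*j*(11 + 16) - 1*147 = 2*j*27 - 147 = 54*j - 147 = -147 + 54*j)
H(-50 + 178) - G(-364) = (-147 + 54*(-50 + 178)) - 1*(-364) = (-147 + 54*128) + 364 = (-147 + 6912) + 364 = 6765 + 364 = 7129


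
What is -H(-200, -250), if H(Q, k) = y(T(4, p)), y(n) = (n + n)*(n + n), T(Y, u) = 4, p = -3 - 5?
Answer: -64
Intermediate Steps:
p = -8
y(n) = 4*n² (y(n) = (2*n)*(2*n) = 4*n²)
H(Q, k) = 64 (H(Q, k) = 4*4² = 4*16 = 64)
-H(-200, -250) = -1*64 = -64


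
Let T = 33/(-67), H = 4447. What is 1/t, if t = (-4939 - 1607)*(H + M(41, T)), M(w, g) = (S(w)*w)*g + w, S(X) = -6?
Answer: -67/2021496444 ≈ -3.3144e-8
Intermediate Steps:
T = -33/67 (T = 33*(-1/67) = -33/67 ≈ -0.49254)
M(w, g) = w - 6*g*w (M(w, g) = (-6*w)*g + w = -6*g*w + w = w - 6*g*w)
t = -2021496444/67 (t = (-4939 - 1607)*(4447 + 41*(1 - 6*(-33/67))) = -6546*(4447 + 41*(1 + 198/67)) = -6546*(4447 + 41*(265/67)) = -6546*(4447 + 10865/67) = -6546*308814/67 = -2021496444/67 ≈ -3.0172e+7)
1/t = 1/(-2021496444/67) = -67/2021496444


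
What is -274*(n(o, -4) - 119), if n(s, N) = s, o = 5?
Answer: 31236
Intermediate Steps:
-274*(n(o, -4) - 119) = -274*(5 - 119) = -274*(-114) = 31236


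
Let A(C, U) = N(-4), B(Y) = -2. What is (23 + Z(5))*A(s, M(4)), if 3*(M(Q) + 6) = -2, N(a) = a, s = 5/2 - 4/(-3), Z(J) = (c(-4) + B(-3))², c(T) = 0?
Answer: -108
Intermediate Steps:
Z(J) = 4 (Z(J) = (0 - 2)² = (-2)² = 4)
s = 23/6 (s = 5*(½) - 4*(-⅓) = 5/2 + 4/3 = 23/6 ≈ 3.8333)
M(Q) = -20/3 (M(Q) = -6 + (⅓)*(-2) = -6 - ⅔ = -20/3)
A(C, U) = -4
(23 + Z(5))*A(s, M(4)) = (23 + 4)*(-4) = 27*(-4) = -108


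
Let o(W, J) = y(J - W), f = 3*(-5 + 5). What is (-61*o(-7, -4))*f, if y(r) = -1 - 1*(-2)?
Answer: 0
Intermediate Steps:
f = 0 (f = 3*0 = 0)
y(r) = 1 (y(r) = -1 + 2 = 1)
o(W, J) = 1
(-61*o(-7, -4))*f = -61*1*0 = -61*0 = 0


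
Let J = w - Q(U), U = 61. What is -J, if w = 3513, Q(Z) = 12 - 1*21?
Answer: -3522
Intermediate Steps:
Q(Z) = -9 (Q(Z) = 12 - 21 = -9)
J = 3522 (J = 3513 - 1*(-9) = 3513 + 9 = 3522)
-J = -1*3522 = -3522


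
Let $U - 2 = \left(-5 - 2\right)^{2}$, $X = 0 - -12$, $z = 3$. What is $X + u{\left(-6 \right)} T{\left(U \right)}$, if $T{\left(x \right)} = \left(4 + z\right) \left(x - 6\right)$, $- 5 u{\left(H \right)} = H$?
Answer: $390$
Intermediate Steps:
$u{\left(H \right)} = - \frac{H}{5}$
$X = 12$ ($X = 0 + 12 = 12$)
$U = 51$ ($U = 2 + \left(-5 - 2\right)^{2} = 2 + \left(-7\right)^{2} = 2 + 49 = 51$)
$T{\left(x \right)} = -42 + 7 x$ ($T{\left(x \right)} = \left(4 + 3\right) \left(x - 6\right) = 7 \left(-6 + x\right) = -42 + 7 x$)
$X + u{\left(-6 \right)} T{\left(U \right)} = 12 + \left(- \frac{1}{5}\right) \left(-6\right) \left(-42 + 7 \cdot 51\right) = 12 + \frac{6 \left(-42 + 357\right)}{5} = 12 + \frac{6}{5} \cdot 315 = 12 + 378 = 390$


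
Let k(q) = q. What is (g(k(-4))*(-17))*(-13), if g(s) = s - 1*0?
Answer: -884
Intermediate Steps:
g(s) = s (g(s) = s + 0 = s)
(g(k(-4))*(-17))*(-13) = -4*(-17)*(-13) = 68*(-13) = -884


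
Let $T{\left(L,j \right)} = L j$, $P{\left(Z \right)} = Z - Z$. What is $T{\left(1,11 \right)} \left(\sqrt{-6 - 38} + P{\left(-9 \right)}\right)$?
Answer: $22 i \sqrt{11} \approx 72.966 i$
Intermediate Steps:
$P{\left(Z \right)} = 0$
$T{\left(1,11 \right)} \left(\sqrt{-6 - 38} + P{\left(-9 \right)}\right) = 1 \cdot 11 \left(\sqrt{-6 - 38} + 0\right) = 11 \left(\sqrt{-44} + 0\right) = 11 \left(2 i \sqrt{11} + 0\right) = 11 \cdot 2 i \sqrt{11} = 22 i \sqrt{11}$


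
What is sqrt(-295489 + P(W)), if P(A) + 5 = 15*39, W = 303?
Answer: I*sqrt(294909) ≈ 543.06*I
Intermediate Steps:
P(A) = 580 (P(A) = -5 + 15*39 = -5 + 585 = 580)
sqrt(-295489 + P(W)) = sqrt(-295489 + 580) = sqrt(-294909) = I*sqrt(294909)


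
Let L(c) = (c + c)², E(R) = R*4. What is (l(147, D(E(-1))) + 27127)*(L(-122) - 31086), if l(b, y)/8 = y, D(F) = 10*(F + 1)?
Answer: 764935150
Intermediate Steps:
E(R) = 4*R
D(F) = 10 + 10*F (D(F) = 10*(1 + F) = 10 + 10*F)
L(c) = 4*c² (L(c) = (2*c)² = 4*c²)
l(b, y) = 8*y
(l(147, D(E(-1))) + 27127)*(L(-122) - 31086) = (8*(10 + 10*(4*(-1))) + 27127)*(4*(-122)² - 31086) = (8*(10 + 10*(-4)) + 27127)*(4*14884 - 31086) = (8*(10 - 40) + 27127)*(59536 - 31086) = (8*(-30) + 27127)*28450 = (-240 + 27127)*28450 = 26887*28450 = 764935150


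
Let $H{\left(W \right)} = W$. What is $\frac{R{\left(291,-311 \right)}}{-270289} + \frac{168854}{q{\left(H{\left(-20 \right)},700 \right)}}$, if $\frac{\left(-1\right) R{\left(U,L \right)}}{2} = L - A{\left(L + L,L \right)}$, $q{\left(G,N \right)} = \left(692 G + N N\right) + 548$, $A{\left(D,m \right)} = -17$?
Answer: $\frac{22679537251}{64424464306} \approx 0.35203$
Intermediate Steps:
$q{\left(G,N \right)} = 548 + N^{2} + 692 G$ ($q{\left(G,N \right)} = \left(692 G + N^{2}\right) + 548 = \left(N^{2} + 692 G\right) + 548 = 548 + N^{2} + 692 G$)
$R{\left(U,L \right)} = -34 - 2 L$ ($R{\left(U,L \right)} = - 2 \left(L - -17\right) = - 2 \left(L + 17\right) = - 2 \left(17 + L\right) = -34 - 2 L$)
$\frac{R{\left(291,-311 \right)}}{-270289} + \frac{168854}{q{\left(H{\left(-20 \right)},700 \right)}} = \frac{-34 - -622}{-270289} + \frac{168854}{548 + 700^{2} + 692 \left(-20\right)} = \left(-34 + 622\right) \left(- \frac{1}{270289}\right) + \frac{168854}{548 + 490000 - 13840} = 588 \left(- \frac{1}{270289}\right) + \frac{168854}{476708} = - \frac{588}{270289} + 168854 \cdot \frac{1}{476708} = - \frac{588}{270289} + \frac{84427}{238354} = \frac{22679537251}{64424464306}$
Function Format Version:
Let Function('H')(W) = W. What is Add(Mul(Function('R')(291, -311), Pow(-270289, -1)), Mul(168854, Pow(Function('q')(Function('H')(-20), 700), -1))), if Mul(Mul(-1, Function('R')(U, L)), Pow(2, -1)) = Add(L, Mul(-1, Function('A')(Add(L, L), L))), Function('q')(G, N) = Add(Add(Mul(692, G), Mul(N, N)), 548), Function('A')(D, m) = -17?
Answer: Rational(22679537251, 64424464306) ≈ 0.35203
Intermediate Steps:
Function('q')(G, N) = Add(548, Pow(N, 2), Mul(692, G)) (Function('q')(G, N) = Add(Add(Mul(692, G), Pow(N, 2)), 548) = Add(Add(Pow(N, 2), Mul(692, G)), 548) = Add(548, Pow(N, 2), Mul(692, G)))
Function('R')(U, L) = Add(-34, Mul(-2, L)) (Function('R')(U, L) = Mul(-2, Add(L, Mul(-1, -17))) = Mul(-2, Add(L, 17)) = Mul(-2, Add(17, L)) = Add(-34, Mul(-2, L)))
Add(Mul(Function('R')(291, -311), Pow(-270289, -1)), Mul(168854, Pow(Function('q')(Function('H')(-20), 700), -1))) = Add(Mul(Add(-34, Mul(-2, -311)), Pow(-270289, -1)), Mul(168854, Pow(Add(548, Pow(700, 2), Mul(692, -20)), -1))) = Add(Mul(Add(-34, 622), Rational(-1, 270289)), Mul(168854, Pow(Add(548, 490000, -13840), -1))) = Add(Mul(588, Rational(-1, 270289)), Mul(168854, Pow(476708, -1))) = Add(Rational(-588, 270289), Mul(168854, Rational(1, 476708))) = Add(Rational(-588, 270289), Rational(84427, 238354)) = Rational(22679537251, 64424464306)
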